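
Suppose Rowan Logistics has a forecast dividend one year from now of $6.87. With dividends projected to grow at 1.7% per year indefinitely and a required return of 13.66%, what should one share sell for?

Gordon growth model: P₀ = D₁/(r − g), with D₁ = 6.87 given directly.
P₀ = 6.8700 / (0.1366 − 0.017) = 6.8700 / 0.1196 = 57.4415

$57.44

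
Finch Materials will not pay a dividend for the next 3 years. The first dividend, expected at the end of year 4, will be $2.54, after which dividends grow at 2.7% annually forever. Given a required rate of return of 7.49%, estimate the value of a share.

Deferred-dividend DDM. At t=3 the remaining stream is a growing perpetuity with first payment D_4 = 2.54.
V_3 = D_4/(r−g) = 2.54/(0.0749−0.027) = 53.0271
P₀ = V_3/(1+r)^3 = 53.0271/(1+0.0749)^3 = 42.6967

$42.70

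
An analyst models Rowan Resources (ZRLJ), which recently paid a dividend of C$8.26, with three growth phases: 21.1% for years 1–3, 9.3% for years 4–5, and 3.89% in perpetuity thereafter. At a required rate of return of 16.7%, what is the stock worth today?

Three-stage DDM. Project D₁…D_5; terminal Gordon value at t=5 with g = 0.0389; discount at r = 0.167.
D_1 = 10.0029
D_2 = 12.1135
D_3 = 14.6694
D_4 = 16.0337
D_5 = 17.5248
TV_5 = 18.2065/(0.167−0.0389) = 142.1273
P₀ = Σ Dₜ/(1+r)ᵗ + TV_5/(1+r)^5 = 109.1006

C$109.10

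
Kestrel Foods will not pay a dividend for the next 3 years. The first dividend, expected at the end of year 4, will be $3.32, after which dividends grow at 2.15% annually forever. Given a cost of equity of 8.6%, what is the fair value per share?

$40.19

Deferred-dividend DDM. At t=3 the remaining stream is a growing perpetuity with first payment D_4 = 3.32.
V_3 = D_4/(r−g) = 3.32/(0.086−0.0215) = 51.4729
P₀ = V_3/(1+r)^3 = 51.4729/(1+0.086)^3 = 40.1873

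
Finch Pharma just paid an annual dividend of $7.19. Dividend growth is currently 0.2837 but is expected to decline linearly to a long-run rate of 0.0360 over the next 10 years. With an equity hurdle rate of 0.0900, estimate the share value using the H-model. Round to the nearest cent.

H-model: P₀ = D₀[(1+g_L) + H(g_S−g_L)]/(r−g_L), with H = 10/2 = 5.
P₀ = 7.19 × [(1+0.036) + 5×(0.2837−0.036)] / (0.09−0.036)
   = 7.19 × 2.2745 / 0.054 = 302.8455

$302.85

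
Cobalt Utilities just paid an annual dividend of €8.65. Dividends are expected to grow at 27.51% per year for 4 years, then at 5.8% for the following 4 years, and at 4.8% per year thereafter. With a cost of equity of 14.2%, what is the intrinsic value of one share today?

Three-stage DDM. Project D₁…D_8; terminal Gordon value at t=8 with g = 0.048; discount at r = 0.142.
D_1 = 11.0296
D_2 = 14.0639
D_3 = 17.9328
D_4 = 22.8662
D_5 = 24.1924
D_6 = 25.5955
D_7 = 27.0801
D_8 = 28.6507
TV_8 = 30.0260/(0.142−0.048) = 319.4252
P₀ = Σ Dₜ/(1+r)ᵗ + TV_8/(1+r)^8 = 200.9330

€200.93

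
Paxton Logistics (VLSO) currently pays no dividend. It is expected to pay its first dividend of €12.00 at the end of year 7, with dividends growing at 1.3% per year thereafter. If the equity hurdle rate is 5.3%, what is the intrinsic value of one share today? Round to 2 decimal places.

€220.07

Deferred-dividend DDM. At t=6 the remaining stream is a growing perpetuity with first payment D_7 = 12.00.
V_6 = D_7/(r−g) = 12.00/(0.053−0.013) = 300.0000
P₀ = V_6/(1+r)^6 = 300.0000/(1+0.053)^6 = 220.0650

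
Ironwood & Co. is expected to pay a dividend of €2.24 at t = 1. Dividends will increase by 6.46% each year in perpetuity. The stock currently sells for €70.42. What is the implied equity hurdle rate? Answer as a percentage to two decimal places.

9.64%

Rearranging the constant-growth DDM: r = D₁/P₀ + g.
r = 2.2400 / 70.42 + 0.0646 = 0.03181 + 0.0646 = 0.09641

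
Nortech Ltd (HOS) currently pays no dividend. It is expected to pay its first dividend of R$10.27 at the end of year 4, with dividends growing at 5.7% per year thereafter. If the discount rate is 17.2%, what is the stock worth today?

Deferred-dividend DDM. At t=3 the remaining stream is a growing perpetuity with first payment D_4 = 10.27.
V_3 = D_4/(r−g) = 10.27/(0.172−0.057) = 89.3043
P₀ = V_3/(1+r)^3 = 89.3043/(1+0.172)^3 = 55.4740

R$55.47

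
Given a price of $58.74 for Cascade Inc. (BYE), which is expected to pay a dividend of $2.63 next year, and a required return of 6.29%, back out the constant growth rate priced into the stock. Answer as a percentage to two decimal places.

1.81%

From P₀ = D₁/(r − g), the implied growth is g = r − D₁/P₀.
g = 0.0629 − 2.63/58.74 = 0.0629 − 0.04477 = 0.01813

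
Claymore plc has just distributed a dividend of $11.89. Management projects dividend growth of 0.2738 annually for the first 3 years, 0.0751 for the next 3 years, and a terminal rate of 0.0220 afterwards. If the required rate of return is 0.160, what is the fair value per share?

Three-stage DDM. Project D₁…D_6; terminal Gordon value at t=6 with g = 0.022; discount at r = 0.16.
D_1 = 15.1455
D_2 = 19.2923
D_3 = 24.5746
D_4 = 26.4201
D_5 = 28.4042
D_6 = 30.5374
TV_6 = 31.2092/(0.16−0.022) = 226.1538
P₀ = Σ Dₜ/(1+r)ᵗ + TV_6/(1+r)^6 = 176.6098

$176.61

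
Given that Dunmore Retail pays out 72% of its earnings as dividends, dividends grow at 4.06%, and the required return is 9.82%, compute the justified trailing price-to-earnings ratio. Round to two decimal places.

Justified trailing P/E = b(1+g)/(r−g) = 0.72×(1+0.0406)/(0.0982−0.0406) = 13.0075

13.01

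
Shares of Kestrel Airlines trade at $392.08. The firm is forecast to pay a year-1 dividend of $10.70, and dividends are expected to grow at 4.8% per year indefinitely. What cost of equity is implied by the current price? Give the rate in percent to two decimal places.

7.53%

Rearranging the constant-growth DDM: r = D₁/P₀ + g.
r = 10.7000 / 392.08 + 0.048 = 0.02729 + 0.048 = 0.07529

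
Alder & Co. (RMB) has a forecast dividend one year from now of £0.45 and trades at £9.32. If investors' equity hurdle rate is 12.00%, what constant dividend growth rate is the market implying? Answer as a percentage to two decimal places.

From P₀ = D₁/(r − g), the implied growth is g = r − D₁/P₀.
g = 0.12 − 0.45/9.32 = 0.12 − 0.04828 = 0.07172

7.17%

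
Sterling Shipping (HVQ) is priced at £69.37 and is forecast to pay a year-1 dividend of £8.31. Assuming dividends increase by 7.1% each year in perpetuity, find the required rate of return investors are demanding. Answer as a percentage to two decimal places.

19.08%

Rearranging the constant-growth DDM: r = D₁/P₀ + g.
r = 8.3100 / 69.37 + 0.071 = 0.11979 + 0.071 = 0.19079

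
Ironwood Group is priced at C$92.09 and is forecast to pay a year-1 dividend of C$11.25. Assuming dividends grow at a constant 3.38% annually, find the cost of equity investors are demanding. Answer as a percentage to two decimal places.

15.60%

Rearranging the constant-growth DDM: r = D₁/P₀ + g.
r = 11.2500 / 92.09 + 0.0338 = 0.12216 + 0.0338 = 0.15596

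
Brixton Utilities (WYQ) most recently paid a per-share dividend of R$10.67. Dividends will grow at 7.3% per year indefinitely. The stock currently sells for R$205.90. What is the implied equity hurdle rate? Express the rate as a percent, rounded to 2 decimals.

Rearranging the constant-growth DDM: r = D₁/P₀ + g.
D₁ = 10.67 × (1 + 0.073) = 11.4489.
r = 11.4489 / 205.90 + 0.073 = 0.05560 + 0.073 = 0.12860

12.86%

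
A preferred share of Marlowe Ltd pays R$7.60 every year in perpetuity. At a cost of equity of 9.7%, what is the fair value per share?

R$78.35

Zero-growth DDM (perpetuity): P₀ = D/r = 7.60 / 0.097 = 78.3505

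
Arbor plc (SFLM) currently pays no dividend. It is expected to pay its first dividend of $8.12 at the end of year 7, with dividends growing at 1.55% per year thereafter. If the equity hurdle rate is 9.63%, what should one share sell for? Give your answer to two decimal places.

Deferred-dividend DDM. At t=6 the remaining stream is a growing perpetuity with first payment D_7 = 8.12.
V_6 = D_7/(r−g) = 8.12/(0.0963−0.0155) = 100.4950
P₀ = V_6/(1+r)^6 = 100.4950/(1+0.0963)^6 = 57.8853

$57.89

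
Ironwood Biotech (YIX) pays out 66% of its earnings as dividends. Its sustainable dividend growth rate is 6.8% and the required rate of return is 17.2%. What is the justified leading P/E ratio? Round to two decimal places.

6.35

Justified leading P/E = b/(r−g) = 0.66/(0.172−0.068) = 6.3462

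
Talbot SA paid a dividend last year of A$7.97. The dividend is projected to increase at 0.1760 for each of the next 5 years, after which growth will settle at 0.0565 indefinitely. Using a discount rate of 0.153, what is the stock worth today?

A$138.61

Two-stage DDM. Project D₁…D_5 at 0.176, terminal growth 0.0565, discount at r = 0.153.
D_1 = 9.3727
D_2 = 11.0223
D_3 = 12.9622
D_4 = 15.2436
D_5 = 17.9265
Terminal value at t=5: TV = D_6/(r−g) = 18.9393/(0.153−0.0565) = 196.2624
P₀ = 9.3727/(1+0.153)^1 + 11.0223/(1+0.153)^2 + 12.9622/(1+0.153)^3 + 15.2436/(1+0.153)^4 + 17.9265/(1+0.153)^5 + 196.2624/(1+0.153)^5 = 138.6134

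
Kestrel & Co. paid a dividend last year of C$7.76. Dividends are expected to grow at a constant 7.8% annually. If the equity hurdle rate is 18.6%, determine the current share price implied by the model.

C$77.46

Gordon growth model: P₀ = D₁/(r − g). D₁ = 7.76 × (1 + 0.078) = 8.3653.
P₀ = 8.3653 / (0.186 − 0.078) = 8.3653 / 0.108 = 77.4563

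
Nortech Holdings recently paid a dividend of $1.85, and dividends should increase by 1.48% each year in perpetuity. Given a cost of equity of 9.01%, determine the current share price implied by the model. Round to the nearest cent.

$24.93

Gordon growth model: P₀ = D₁/(r − g). D₁ = 1.85 × (1 + 0.0148) = 1.8774.
P₀ = 1.8774 / (0.0901 − 0.0148) = 1.8774 / 0.0753 = 24.9320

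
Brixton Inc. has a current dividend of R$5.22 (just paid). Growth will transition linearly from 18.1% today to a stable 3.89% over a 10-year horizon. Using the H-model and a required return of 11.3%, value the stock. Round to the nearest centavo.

H-model: P₀ = D₀[(1+g_L) + H(g_S−g_L)]/(r−g_L), with H = 10/2 = 5.
P₀ = 5.22 × [(1+0.0389) + 5×(0.181−0.0389)] / (0.113−0.0389)
   = 5.22 × 1.7494 / 0.0741 = 123.2371

R$123.24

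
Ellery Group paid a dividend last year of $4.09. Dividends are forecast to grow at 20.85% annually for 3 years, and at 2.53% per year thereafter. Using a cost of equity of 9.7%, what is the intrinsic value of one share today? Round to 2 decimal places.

Two-stage DDM. Project D₁…D_3 at 0.2085, terminal growth 0.0253, discount at r = 0.097.
D_1 = 4.9428
D_2 = 5.9733
D_3 = 7.2188
Terminal value at t=3: TV = D_4/(r−g) = 7.4014/(0.097−0.0253) = 103.2274
P₀ = 4.9428/(1+0.097)^1 + 5.9733/(1+0.097)^2 + 7.2188/(1+0.097)^3 + 103.2274/(1+0.097)^3 = 93.1319

$93.13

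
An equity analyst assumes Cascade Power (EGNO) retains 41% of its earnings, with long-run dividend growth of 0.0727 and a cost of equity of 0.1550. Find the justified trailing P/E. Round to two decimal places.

Payout ratio b = 1 − 0.41 = 0.59.
Justified trailing P/E = b(1+g)/(r−g) = 0.59×(1+0.0727)/(0.155−0.0727) = 7.6901

7.69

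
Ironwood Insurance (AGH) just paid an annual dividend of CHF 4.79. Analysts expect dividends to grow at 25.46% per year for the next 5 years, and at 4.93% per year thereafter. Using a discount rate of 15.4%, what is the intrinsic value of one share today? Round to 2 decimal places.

CHF 103.90

Two-stage DDM. Project D₁…D_5 at 0.2546, terminal growth 0.0493, discount at r = 0.154.
D_1 = 6.0095
D_2 = 7.5396
D_3 = 9.4591
D_4 = 11.8674
D_5 = 14.8889
Terminal value at t=5: TV = D_6/(r−g) = 15.6229/(0.154−0.0493) = 149.2158
P₀ = 6.0095/(1+0.154)^1 + 7.5396/(1+0.154)^2 + 9.4591/(1+0.154)^3 + 11.8674/(1+0.154)^4 + 14.8889/(1+0.154)^5 + 149.2158/(1+0.154)^5 = 103.9006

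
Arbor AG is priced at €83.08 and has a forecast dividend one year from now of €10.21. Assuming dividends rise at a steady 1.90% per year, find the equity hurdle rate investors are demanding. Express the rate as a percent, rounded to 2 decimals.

14.19%

Rearranging the constant-growth DDM: r = D₁/P₀ + g.
r = 10.2100 / 83.08 + 0.019 = 0.12289 + 0.019 = 0.14189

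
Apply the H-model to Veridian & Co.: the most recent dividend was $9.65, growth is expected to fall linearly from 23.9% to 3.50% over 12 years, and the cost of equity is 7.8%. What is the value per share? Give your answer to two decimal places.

H-model: P₀ = D₀[(1+g_L) + H(g_S−g_L)]/(r−g_L), with H = 12/2 = 6.
P₀ = 9.65 × [(1+0.035) + 6×(0.239−0.035)] / (0.078−0.035)
   = 9.65 × 2.2590 / 0.043 = 506.9616

$506.96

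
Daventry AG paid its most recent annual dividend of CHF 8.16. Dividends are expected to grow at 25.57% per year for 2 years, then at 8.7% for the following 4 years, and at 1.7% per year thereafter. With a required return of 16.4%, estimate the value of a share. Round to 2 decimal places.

CHF 100.37

Three-stage DDM. Project D₁…D_6; terminal Gordon value at t=6 with g = 0.017; discount at r = 0.164.
D_1 = 10.2465
D_2 = 12.8665
D_3 = 13.9859
D_4 = 15.2027
D_5 = 16.5253
D_6 = 17.9631
TV_6 = 18.2684/(0.164−0.017) = 124.2750
P₀ = Σ Dₜ/(1+r)ᵗ + TV_6/(1+r)^6 = 100.3696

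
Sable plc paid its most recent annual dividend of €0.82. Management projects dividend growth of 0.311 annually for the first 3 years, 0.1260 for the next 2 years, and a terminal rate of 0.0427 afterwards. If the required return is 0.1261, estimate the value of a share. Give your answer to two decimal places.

€22.12

Three-stage DDM. Project D₁…D_5; terminal Gordon value at t=5 with g = 0.0427; discount at r = 0.1261.
D_1 = 1.0750
D_2 = 1.4094
D_3 = 1.8477
D_4 = 2.0805
D_5 = 2.3426
TV_5 = 2.4426/(0.1261−0.0427) = 29.2882
P₀ = Σ Dₜ/(1+r)ᵗ + TV_5/(1+r)^5 = 22.1209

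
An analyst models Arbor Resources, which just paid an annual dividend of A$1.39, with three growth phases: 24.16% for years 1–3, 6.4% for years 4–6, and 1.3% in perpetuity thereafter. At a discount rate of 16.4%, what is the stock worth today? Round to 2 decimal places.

Three-stage DDM. Project D₁…D_6; terminal Gordon value at t=6 with g = 0.013; discount at r = 0.164.
D_1 = 1.7258
D_2 = 2.1428
D_3 = 2.6605
D_4 = 2.8308
D_5 = 3.0119
D_6 = 3.2047
TV_6 = 3.2463/(0.164−0.013) = 21.4990
P₀ = Σ Dₜ/(1+r)ᵗ + TV_6/(1+r)^6 = 17.6348

A$17.63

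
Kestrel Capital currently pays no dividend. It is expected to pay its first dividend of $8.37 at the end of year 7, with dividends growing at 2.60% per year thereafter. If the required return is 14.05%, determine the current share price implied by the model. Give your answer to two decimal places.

$33.22

Deferred-dividend DDM. At t=6 the remaining stream is a growing perpetuity with first payment D_7 = 8.37.
V_6 = D_7/(r−g) = 8.37/(0.1405−0.026) = 73.1004
P₀ = V_6/(1+r)^6 = 73.1004/(1+0.1405)^6 = 33.2161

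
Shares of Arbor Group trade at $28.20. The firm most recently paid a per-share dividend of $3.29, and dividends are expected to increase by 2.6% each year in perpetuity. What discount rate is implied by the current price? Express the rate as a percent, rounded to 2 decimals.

14.57%

Rearranging the constant-growth DDM: r = D₁/P₀ + g.
D₁ = 3.29 × (1 + 0.026) = 3.3755.
r = 3.3755 / 28.20 + 0.026 = 0.11970 + 0.026 = 0.14570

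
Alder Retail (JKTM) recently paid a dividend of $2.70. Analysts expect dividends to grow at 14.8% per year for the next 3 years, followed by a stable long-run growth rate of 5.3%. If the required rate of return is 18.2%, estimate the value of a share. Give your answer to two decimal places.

Two-stage DDM. Project D₁…D_3 at 0.148, terminal growth 0.053, discount at r = 0.182.
D_1 = 3.0996
D_2 = 3.5583
D_3 = 4.0850
Terminal value at t=3: TV = D_4/(r−g) = 4.3015/(0.182−0.053) = 33.3448
P₀ = 3.0996/(1+0.182)^1 + 3.5583/(1+0.182)^2 + 4.0850/(1+0.182)^3 + 33.3448/(1+0.182)^3 = 27.8347

$27.83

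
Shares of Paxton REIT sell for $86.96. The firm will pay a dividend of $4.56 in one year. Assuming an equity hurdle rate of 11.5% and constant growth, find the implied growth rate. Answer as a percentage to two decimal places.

From P₀ = D₁/(r − g), the implied growth is g = r − D₁/P₀.
g = 0.115 − 4.56/86.96 = 0.115 − 0.05244 = 0.06256

6.26%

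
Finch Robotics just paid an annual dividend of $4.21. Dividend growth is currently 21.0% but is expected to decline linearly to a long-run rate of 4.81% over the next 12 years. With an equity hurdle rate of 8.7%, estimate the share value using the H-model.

$218.56

H-model: P₀ = D₀[(1+g_L) + H(g_S−g_L)]/(r−g_L), with H = 12/2 = 6.
P₀ = 4.21 × [(1+0.0481) + 6×(0.21−0.0481)] / (0.087−0.0481)
   = 4.21 × 2.0195 / 0.0389 = 218.5629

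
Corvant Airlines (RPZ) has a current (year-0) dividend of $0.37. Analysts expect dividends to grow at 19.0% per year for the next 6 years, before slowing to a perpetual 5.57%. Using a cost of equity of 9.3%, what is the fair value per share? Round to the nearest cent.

$20.46

Two-stage DDM. Project D₁…D_6 at 0.19, terminal growth 0.0557, discount at r = 0.093.
D_1 = 0.4403
D_2 = 0.5240
D_3 = 0.6235
D_4 = 0.7420
D_5 = 0.8830
D_6 = 1.0507
Terminal value at t=6: TV = D_7/(r−g) = 1.1092/(0.093−0.0557) = 29.7382
P₀ = 0.4403/(1+0.093)^1 + 0.5240/(1+0.093)^2 + 0.6235/(1+0.093)^3 + 0.7420/(1+0.093)^4 + 0.8830/(1+0.093)^5 + 1.0507/(1+0.093)^6 + 29.7382/(1+0.093)^6 = 20.4630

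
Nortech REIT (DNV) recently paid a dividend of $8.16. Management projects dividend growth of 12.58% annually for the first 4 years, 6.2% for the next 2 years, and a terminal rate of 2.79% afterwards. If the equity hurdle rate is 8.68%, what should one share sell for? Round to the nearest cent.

Three-stage DDM. Project D₁…D_6; terminal Gordon value at t=6 with g = 0.0279; discount at r = 0.0868.
D_1 = 9.1865
D_2 = 10.3422
D_3 = 11.6432
D_4 = 13.1080
D_5 = 13.9207
D_6 = 14.7837
TV_6 = 15.1962/(0.0868−0.0279) = 258.0000
P₀ = Σ Dₜ/(1+r)ᵗ + TV_6/(1+r)^6 = 210.4034

$210.40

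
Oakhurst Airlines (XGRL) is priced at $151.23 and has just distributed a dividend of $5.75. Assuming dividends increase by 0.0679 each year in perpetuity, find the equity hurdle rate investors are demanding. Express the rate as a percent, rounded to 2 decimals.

10.85%

Rearranging the constant-growth DDM: r = D₁/P₀ + g.
D₁ = 5.75 × (1 + 0.0679) = 6.1404.
r = 6.1404 / 151.23 + 0.0679 = 0.04060 + 0.0679 = 0.10850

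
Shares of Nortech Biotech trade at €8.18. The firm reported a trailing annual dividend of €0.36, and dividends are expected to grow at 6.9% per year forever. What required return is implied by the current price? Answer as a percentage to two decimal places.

11.60%

Rearranging the constant-growth DDM: r = D₁/P₀ + g.
D₁ = 0.36 × (1 + 0.069) = 0.3848.
r = 0.3848 / 8.18 + 0.069 = 0.04705 + 0.069 = 0.11605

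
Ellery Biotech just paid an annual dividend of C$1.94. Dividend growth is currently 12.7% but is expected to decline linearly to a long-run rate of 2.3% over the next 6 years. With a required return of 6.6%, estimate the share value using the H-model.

H-model: P₀ = D₀[(1+g_L) + H(g_S−g_L)]/(r−g_L), with H = 6/2 = 3.
P₀ = 1.94 × [(1+0.023) + 3×(0.127−0.023)] / (0.066−0.023)
   = 1.94 × 1.3350 / 0.043 = 60.2302

C$60.23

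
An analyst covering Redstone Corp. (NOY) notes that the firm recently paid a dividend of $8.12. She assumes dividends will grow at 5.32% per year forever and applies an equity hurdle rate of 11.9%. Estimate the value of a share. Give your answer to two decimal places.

$129.97

Gordon growth model: P₀ = D₁/(r − g). D₁ = 8.12 × (1 + 0.0532) = 8.5520.
P₀ = 8.5520 / (0.119 − 0.0532) = 8.5520 / 0.0658 = 129.9694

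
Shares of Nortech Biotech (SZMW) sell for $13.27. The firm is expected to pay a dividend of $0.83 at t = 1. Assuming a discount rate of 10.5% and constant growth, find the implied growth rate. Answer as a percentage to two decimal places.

4.25%

From P₀ = D₁/(r − g), the implied growth is g = r − D₁/P₀.
g = 0.105 − 0.83/13.27 = 0.105 − 0.06255 = 0.04245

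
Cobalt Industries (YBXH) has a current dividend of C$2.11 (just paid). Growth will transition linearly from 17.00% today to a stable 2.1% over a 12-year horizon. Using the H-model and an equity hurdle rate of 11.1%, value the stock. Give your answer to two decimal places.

H-model: P₀ = D₀[(1+g_L) + H(g_S−g_L)]/(r−g_L), with H = 12/2 = 6.
P₀ = 2.11 × [(1+0.021) + 6×(0.17−0.021)] / (0.111−0.021)
   = 2.11 × 1.9150 / 0.09 = 44.8961

C$44.90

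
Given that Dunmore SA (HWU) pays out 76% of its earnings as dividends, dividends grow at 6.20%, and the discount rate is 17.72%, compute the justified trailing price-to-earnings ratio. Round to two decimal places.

7.01

Justified trailing P/E = b(1+g)/(r−g) = 0.76×(1+0.062)/(0.1772−0.062) = 7.0063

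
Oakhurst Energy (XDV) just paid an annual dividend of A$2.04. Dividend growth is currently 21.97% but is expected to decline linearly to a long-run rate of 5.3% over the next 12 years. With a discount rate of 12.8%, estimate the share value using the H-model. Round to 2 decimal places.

A$55.85

H-model: P₀ = D₀[(1+g_L) + H(g_S−g_L)]/(r−g_L), with H = 12/2 = 6.
P₀ = 2.04 × [(1+0.053) + 6×(0.2197−0.053)] / (0.128−0.053)
   = 2.04 × 2.0532 / 0.075 = 55.8470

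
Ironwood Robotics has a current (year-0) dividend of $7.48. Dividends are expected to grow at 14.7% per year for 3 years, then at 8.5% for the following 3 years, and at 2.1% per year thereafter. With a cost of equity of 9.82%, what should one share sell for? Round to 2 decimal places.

Three-stage DDM. Project D₁…D_6; terminal Gordon value at t=6 with g = 0.021; discount at r = 0.0982.
D_1 = 8.5796
D_2 = 9.8408
D_3 = 11.2873
D_4 = 12.2468
D_5 = 13.2877
D_6 = 14.4172
TV_6 = 14.7200/(0.0982−0.021) = 190.6731
P₀ = Σ Dₜ/(1+r)ᵗ + TV_6/(1+r)^6 = 158.1435

$158.14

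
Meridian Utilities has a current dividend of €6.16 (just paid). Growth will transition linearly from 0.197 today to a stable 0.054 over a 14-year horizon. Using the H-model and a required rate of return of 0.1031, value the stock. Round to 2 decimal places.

H-model: P₀ = D₀[(1+g_L) + H(g_S−g_L)]/(r−g_L), with H = 14/2 = 7.
P₀ = 6.16 × [(1+0.054) + 7×(0.197−0.054)] / (0.1031−0.054)
   = 6.16 × 2.0550 / 0.0491 = 257.8167

€257.82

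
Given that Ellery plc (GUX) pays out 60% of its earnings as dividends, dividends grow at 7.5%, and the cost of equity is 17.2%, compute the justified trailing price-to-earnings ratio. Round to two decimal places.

Justified trailing P/E = b(1+g)/(r−g) = 0.60×(1+0.075)/(0.172−0.075) = 6.6495

6.65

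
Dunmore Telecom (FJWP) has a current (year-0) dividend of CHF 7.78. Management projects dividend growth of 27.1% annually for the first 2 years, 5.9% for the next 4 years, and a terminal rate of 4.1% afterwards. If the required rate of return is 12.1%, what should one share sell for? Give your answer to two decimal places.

CHF 157.25

Three-stage DDM. Project D₁…D_6; terminal Gordon value at t=6 with g = 0.041; discount at r = 0.121.
D_1 = 9.8884
D_2 = 12.5681
D_3 = 13.3097
D_4 = 14.0949
D_5 = 14.9265
D_6 = 15.8072
TV_6 = 16.4553/(0.121−0.041) = 205.6910
P₀ = Σ Dₜ/(1+r)ᵗ + TV_6/(1+r)^6 = 157.2469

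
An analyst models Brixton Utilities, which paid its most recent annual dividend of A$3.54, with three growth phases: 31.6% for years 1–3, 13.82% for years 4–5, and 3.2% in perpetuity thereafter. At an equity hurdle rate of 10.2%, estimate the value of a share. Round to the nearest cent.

Three-stage DDM. Project D₁…D_5; terminal Gordon value at t=5 with g = 0.032; discount at r = 0.102.
D_1 = 4.6586
D_2 = 6.1308
D_3 = 8.0681
D_4 = 9.1831
D_5 = 10.4522
TV_5 = 10.7867/(0.102−0.032) = 154.0954
P₀ = Σ Dₜ/(1+r)ᵗ + TV_5/(1+r)^5 = 122.7787

A$122.78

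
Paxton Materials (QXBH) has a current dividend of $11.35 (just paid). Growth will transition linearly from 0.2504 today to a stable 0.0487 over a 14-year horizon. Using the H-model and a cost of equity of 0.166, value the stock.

$238.09

H-model: P₀ = D₀[(1+g_L) + H(g_S−g_L)]/(r−g_L), with H = 14/2 = 7.
P₀ = 11.35 × [(1+0.0487) + 7×(0.2504−0.0487)] / (0.166−0.0487)
   = 11.35 × 2.4606 / 0.1173 = 238.0887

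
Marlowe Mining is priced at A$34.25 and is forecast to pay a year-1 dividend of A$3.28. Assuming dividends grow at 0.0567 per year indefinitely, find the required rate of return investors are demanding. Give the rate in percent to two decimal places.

15.25%

Rearranging the constant-growth DDM: r = D₁/P₀ + g.
r = 3.2800 / 34.25 + 0.0567 = 0.09577 + 0.0567 = 0.15247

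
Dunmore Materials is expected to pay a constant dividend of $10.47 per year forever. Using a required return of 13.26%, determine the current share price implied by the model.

$78.96

Zero-growth DDM (perpetuity): P₀ = D/r = 10.47 / 0.1326 = 78.9593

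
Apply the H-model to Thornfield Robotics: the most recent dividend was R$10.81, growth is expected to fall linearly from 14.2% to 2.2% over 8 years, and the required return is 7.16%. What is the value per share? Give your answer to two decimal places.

H-model: P₀ = D₀[(1+g_L) + H(g_S−g_L)]/(r−g_L), with H = 8/2 = 4.
P₀ = 10.81 × [(1+0.022) + 4×(0.142−0.022)] / (0.0716−0.022)
   = 10.81 × 1.5020 / 0.0496 = 327.3512

R$327.35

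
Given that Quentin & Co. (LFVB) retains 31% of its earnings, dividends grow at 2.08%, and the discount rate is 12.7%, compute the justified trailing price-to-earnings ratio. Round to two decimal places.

6.63

Payout ratio b = 1 − 0.31 = 0.69.
Justified trailing P/E = b(1+g)/(r−g) = 0.69×(1+0.0208)/(0.127−0.0208) = 6.6323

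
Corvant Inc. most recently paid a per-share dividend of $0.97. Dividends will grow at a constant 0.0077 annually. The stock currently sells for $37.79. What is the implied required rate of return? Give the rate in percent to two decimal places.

3.36%

Rearranging the constant-growth DDM: r = D₁/P₀ + g.
D₁ = 0.97 × (1 + 0.0077) = 0.9775.
r = 0.9775 / 37.79 + 0.0077 = 0.02587 + 0.0077 = 0.03357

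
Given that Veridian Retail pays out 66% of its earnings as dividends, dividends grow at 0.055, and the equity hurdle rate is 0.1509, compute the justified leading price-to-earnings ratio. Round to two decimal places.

Justified leading P/E = b/(r−g) = 0.66/(0.1509−0.055) = 6.8822

6.88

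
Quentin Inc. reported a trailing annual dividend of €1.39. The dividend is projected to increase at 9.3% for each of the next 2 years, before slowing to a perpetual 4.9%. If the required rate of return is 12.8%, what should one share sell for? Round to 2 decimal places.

€19.98

Two-stage DDM. Project D₁…D_2 at 0.093, terminal growth 0.049, discount at r = 0.128.
D_1 = 1.5193
D_2 = 1.6606
Terminal value at t=2: TV = D_3/(r−g) = 1.7419/(0.128−0.049) = 22.0497
P₀ = 1.5193/(1+0.128)^1 + 1.6606/(1+0.128)^2 + 22.0497/(1+0.128)^2 = 19.9814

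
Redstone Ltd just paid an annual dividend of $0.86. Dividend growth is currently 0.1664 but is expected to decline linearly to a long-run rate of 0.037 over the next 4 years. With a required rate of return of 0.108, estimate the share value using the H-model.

$15.70

H-model: P₀ = D₀[(1+g_L) + H(g_S−g_L)]/(r−g_L), with H = 4/2 = 2.
P₀ = 0.86 × [(1+0.037) + 2×(0.1664−0.037)] / (0.108−0.037)
   = 0.86 × 1.2958 / 0.071 = 15.6956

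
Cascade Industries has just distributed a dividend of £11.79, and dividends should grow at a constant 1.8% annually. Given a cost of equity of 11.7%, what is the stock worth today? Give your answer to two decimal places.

Gordon growth model: P₀ = D₁/(r − g). D₁ = 11.79 × (1 + 0.018) = 12.0022.
P₀ = 12.0022 / (0.117 − 0.018) = 12.0022 / 0.099 = 121.2345

£121.23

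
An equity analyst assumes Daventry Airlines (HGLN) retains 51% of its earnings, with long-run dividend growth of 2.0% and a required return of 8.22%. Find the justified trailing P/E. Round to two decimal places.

Payout ratio b = 1 − 0.51 = 0.49.
Justified trailing P/E = b(1+g)/(r−g) = 0.49×(1+0.02)/(0.0822−0.02) = 8.0354

8.04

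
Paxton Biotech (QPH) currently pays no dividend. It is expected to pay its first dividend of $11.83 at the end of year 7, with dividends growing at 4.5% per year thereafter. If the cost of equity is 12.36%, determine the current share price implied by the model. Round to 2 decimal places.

Deferred-dividend DDM. At t=6 the remaining stream is a growing perpetuity with first payment D_7 = 11.83.
V_6 = D_7/(r−g) = 11.83/(0.1236−0.045) = 150.5089
P₀ = V_6/(1+r)^6 = 150.5089/(1+0.1236)^6 = 74.7983

$74.80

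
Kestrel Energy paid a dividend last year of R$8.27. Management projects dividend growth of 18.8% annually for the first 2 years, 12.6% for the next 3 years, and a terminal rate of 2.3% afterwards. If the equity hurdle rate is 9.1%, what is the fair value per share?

R$212.34

Three-stage DDM. Project D₁…D_5; terminal Gordon value at t=5 with g = 0.023; discount at r = 0.091.
D_1 = 9.8248
D_2 = 11.6718
D_3 = 13.1425
D_4 = 14.7984
D_5 = 16.6630
TV_5 = 17.0463/(0.091−0.023) = 250.6803
P₀ = Σ Dₜ/(1+r)ᵗ + TV_5/(1+r)^5 = 212.3369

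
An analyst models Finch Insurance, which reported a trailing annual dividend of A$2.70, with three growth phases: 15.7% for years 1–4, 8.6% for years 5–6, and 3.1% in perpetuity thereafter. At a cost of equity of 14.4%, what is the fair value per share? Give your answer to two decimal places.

A$39.56

Three-stage DDM. Project D₁…D_6; terminal Gordon value at t=6 with g = 0.031; discount at r = 0.144.
D_1 = 3.1239
D_2 = 3.6144
D_3 = 4.1818
D_4 = 4.8383
D_5 = 5.2544
D_6 = 5.7063
TV_6 = 5.8832/(0.144−0.031) = 52.0639
P₀ = Σ Dₜ/(1+r)ᵗ + TV_6/(1+r)^6 = 39.5640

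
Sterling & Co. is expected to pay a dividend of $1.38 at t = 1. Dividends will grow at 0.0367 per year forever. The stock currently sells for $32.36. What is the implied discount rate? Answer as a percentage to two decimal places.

Rearranging the constant-growth DDM: r = D₁/P₀ + g.
r = 1.3800 / 32.36 + 0.0367 = 0.04265 + 0.0367 = 0.07935

7.93%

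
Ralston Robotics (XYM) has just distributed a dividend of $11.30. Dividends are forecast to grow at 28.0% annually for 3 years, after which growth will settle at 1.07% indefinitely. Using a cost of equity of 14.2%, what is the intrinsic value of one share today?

Two-stage DDM. Project D₁…D_3 at 0.28, terminal growth 0.0107, discount at r = 0.142.
D_1 = 14.4640
D_2 = 18.5139
D_3 = 23.6978
Terminal value at t=3: TV = D_4/(r−g) = 23.9514/(0.142−0.0107) = 182.4172
P₀ = 14.4640/(1+0.142)^1 + 18.5139/(1+0.142)^2 + 23.6978/(1+0.142)^3 + 182.4172/(1+0.142)^3 = 165.2536

$165.25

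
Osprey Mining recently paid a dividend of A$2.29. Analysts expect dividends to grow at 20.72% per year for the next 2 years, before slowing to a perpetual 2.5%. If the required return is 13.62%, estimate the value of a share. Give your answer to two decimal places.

Two-stage DDM. Project D₁…D_2 at 0.2072, terminal growth 0.025, discount at r = 0.1362.
D_1 = 2.7645
D_2 = 3.3373
Terminal value at t=2: TV = D_3/(r−g) = 3.4207/(0.1362−0.025) = 30.7619
P₀ = 2.7645/(1+0.1362)^1 + 3.3373/(1+0.1362)^2 + 30.7619/(1+0.1362)^2 = 28.8471

A$28.85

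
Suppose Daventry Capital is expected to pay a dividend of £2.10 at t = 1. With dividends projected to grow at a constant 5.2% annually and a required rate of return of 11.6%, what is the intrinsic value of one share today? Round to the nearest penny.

Gordon growth model: P₀ = D₁/(r − g), with D₁ = 2.10 given directly.
P₀ = 2.1000 / (0.116 − 0.052) = 2.1000 / 0.064 = 32.8125

£32.81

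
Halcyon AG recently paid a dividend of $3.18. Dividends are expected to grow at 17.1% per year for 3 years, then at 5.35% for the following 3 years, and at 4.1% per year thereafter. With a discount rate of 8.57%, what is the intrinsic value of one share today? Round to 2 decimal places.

$107.29

Three-stage DDM. Project D₁…D_6; terminal Gordon value at t=6 with g = 0.041; discount at r = 0.0857.
D_1 = 3.7238
D_2 = 4.3605
D_3 = 5.1062
D_4 = 5.3794
D_5 = 5.6672
D_6 = 5.9704
TV_6 = 6.2152/(0.0857−0.041) = 139.0416
P₀ = Σ Dₜ/(1+r)ᵗ + TV_6/(1+r)^6 = 107.2886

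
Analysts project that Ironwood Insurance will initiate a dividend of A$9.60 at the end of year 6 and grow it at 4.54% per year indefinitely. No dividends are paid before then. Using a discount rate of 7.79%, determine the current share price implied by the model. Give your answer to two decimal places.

A$203.00

Deferred-dividend DDM. At t=5 the remaining stream is a growing perpetuity with first payment D_6 = 9.60.
V_5 = D_6/(r−g) = 9.60/(0.0779−0.0454) = 295.3846
P₀ = V_5/(1+r)^5 = 295.3846/(1+0.0779)^5 = 202.9998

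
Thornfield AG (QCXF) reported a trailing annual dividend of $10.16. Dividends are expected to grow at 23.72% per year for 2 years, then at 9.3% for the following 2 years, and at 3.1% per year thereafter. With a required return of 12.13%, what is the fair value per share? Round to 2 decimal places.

$181.57

Three-stage DDM. Project D₁…D_4; terminal Gordon value at t=4 with g = 0.031; discount at r = 0.1213.
D_1 = 12.5700
D_2 = 15.5515
D_3 = 16.9978
D_4 = 18.5786
TV_4 = 19.1546/(0.1213−0.031) = 212.1215
P₀ = Σ Dₜ/(1+r)ᵗ + TV_4/(1+r)^4 = 181.5711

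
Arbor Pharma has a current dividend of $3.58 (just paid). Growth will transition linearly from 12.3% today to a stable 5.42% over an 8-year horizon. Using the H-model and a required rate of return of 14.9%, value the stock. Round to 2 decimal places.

$50.20

H-model: P₀ = D₀[(1+g_L) + H(g_S−g_L)]/(r−g_L), with H = 8/2 = 4.
P₀ = 3.58 × [(1+0.0542) + 4×(0.123−0.0542)] / (0.149−0.0542)
   = 3.58 × 1.3294 / 0.0948 = 50.2031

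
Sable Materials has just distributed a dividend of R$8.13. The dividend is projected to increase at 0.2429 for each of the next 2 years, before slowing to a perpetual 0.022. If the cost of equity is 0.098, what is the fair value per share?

R$159.71

Two-stage DDM. Project D₁…D_2 at 0.2429, terminal growth 0.022, discount at r = 0.098.
D_1 = 10.1048
D_2 = 12.5592
Terminal value at t=2: TV = D_3/(r−g) = 12.8355/(0.098−0.022) = 168.8886
P₀ = 10.1048/(1+0.098)^1 + 12.5592/(1+0.098)^2 + 168.8886/(1+0.098)^2 = 159.7065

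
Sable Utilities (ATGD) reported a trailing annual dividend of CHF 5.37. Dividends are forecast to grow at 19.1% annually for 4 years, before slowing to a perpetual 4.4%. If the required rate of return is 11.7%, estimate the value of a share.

CHF 124.54

Two-stage DDM. Project D₁…D_4 at 0.191, terminal growth 0.044, discount at r = 0.117.
D_1 = 6.3957
D_2 = 7.6172
D_3 = 9.0721
D_4 = 10.8049
Terminal value at t=4: TV = D_5/(r−g) = 11.2803/(0.117−0.044) = 154.5251
P₀ = 6.3957/(1+0.117)^1 + 7.6172/(1+0.117)^2 + 9.0721/(1+0.117)^3 + 10.8049/(1+0.117)^4 + 154.5251/(1+0.117)^4 = 124.5439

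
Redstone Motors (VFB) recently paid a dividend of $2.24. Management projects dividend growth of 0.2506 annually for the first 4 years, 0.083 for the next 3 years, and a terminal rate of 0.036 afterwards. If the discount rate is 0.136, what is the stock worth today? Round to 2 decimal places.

$49.97

Three-stage DDM. Project D₁…D_7; terminal Gordon value at t=7 with g = 0.036; discount at r = 0.136.
D_1 = 2.8013
D_2 = 3.5034
D_3 = 4.3813
D_4 = 5.4793
D_5 = 5.9340
D_6 = 6.4266
D_7 = 6.9600
TV_7 = 7.2105/(0.136−0.036) = 72.1052
P₀ = Σ Dₜ/(1+r)ᵗ + TV_7/(1+r)^7 = 49.9708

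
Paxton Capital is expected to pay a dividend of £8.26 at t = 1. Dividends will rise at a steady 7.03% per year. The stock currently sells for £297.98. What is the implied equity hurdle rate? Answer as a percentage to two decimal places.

Rearranging the constant-growth DDM: r = D₁/P₀ + g.
r = 8.2600 / 297.98 + 0.0703 = 0.02772 + 0.0703 = 0.09802

9.80%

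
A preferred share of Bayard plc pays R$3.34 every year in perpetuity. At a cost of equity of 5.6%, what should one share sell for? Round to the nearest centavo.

Zero-growth DDM (perpetuity): P₀ = D/r = 3.34 / 0.056 = 59.6429

R$59.64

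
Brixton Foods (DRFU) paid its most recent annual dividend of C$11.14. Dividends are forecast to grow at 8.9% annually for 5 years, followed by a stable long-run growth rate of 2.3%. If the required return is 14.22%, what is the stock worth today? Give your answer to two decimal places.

C$123.70

Two-stage DDM. Project D₁…D_5 at 0.089, terminal growth 0.023, discount at r = 0.1422.
D_1 = 12.1315
D_2 = 13.2112
D_3 = 14.3870
D_4 = 15.6674
D_5 = 17.0618
Terminal value at t=5: TV = D_6/(r−g) = 17.4542/(0.1422−0.023) = 146.4279
P₀ = 12.1315/(1+0.1422)^1 + 13.2112/(1+0.1422)^2 + 14.3870/(1+0.1422)^3 + 15.6674/(1+0.1422)^4 + 17.0618/(1+0.1422)^5 + 146.4279/(1+0.1422)^5 = 123.7043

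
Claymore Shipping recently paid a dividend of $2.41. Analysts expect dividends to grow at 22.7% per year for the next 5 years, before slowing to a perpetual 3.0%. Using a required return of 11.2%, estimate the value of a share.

Two-stage DDM. Project D₁…D_5 at 0.227, terminal growth 0.03, discount at r = 0.112.
D_1 = 2.9571
D_2 = 3.6283
D_3 = 4.4520
D_4 = 5.4625
D_5 = 6.7025
Terminal value at t=5: TV = D_6/(r−g) = 6.9036/(0.112−0.03) = 84.1905
P₀ = 2.9571/(1+0.112)^1 + 3.6283/(1+0.112)^2 + 4.4520/(1+0.112)^3 + 5.4625/(1+0.112)^4 + 6.7025/(1+0.112)^5 + 84.1905/(1+0.112)^5 = 65.8610

$65.86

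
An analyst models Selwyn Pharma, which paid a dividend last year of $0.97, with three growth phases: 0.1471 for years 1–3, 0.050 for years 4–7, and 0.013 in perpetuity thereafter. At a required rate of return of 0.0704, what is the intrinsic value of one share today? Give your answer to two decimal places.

$27.41

Three-stage DDM. Project D₁…D_7; terminal Gordon value at t=7 with g = 0.013; discount at r = 0.0704.
D_1 = 1.1127
D_2 = 1.2764
D_3 = 1.4641
D_4 = 1.5373
D_5 = 1.6142
D_6 = 1.6949
D_7 = 1.7796
TV_7 = 1.8028/(0.0704−0.013) = 31.4073
P₀ = Σ Dₜ/(1+r)ᵗ + TV_7/(1+r)^7 = 27.4071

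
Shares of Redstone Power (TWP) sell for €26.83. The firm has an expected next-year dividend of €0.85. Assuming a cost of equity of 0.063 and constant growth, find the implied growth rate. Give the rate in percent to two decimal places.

3.13%

From P₀ = D₁/(r − g), the implied growth is g = r − D₁/P₀.
g = 0.063 − 0.85/26.83 = 0.063 − 0.03168 = 0.03132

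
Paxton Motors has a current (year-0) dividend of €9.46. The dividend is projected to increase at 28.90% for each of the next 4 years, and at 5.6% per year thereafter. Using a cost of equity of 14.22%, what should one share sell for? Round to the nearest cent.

Two-stage DDM. Project D₁…D_4 at 0.289, terminal growth 0.056, discount at r = 0.1422.
D_1 = 12.1939
D_2 = 15.7180
D_3 = 20.2605
D_4 = 26.1158
Terminal value at t=4: TV = D_5/(r−g) = 27.5783/(0.1422−0.056) = 319.9333
P₀ = 12.1939/(1+0.1422)^1 + 15.7180/(1+0.1422)^2 + 20.2605/(1+0.1422)^3 + 26.1158/(1+0.1422)^4 + 319.9333/(1+0.1422)^4 = 239.6350

€239.63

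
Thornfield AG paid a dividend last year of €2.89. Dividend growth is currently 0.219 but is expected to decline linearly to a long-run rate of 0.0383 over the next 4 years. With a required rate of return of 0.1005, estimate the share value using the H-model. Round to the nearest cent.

H-model: P₀ = D₀[(1+g_L) + H(g_S−g_L)]/(r−g_L), with H = 4/2 = 2.
P₀ = 2.89 × [(1+0.0383) + 2×(0.219−0.0383)] / (0.1005−0.0383)
   = 2.89 × 1.3997 / 0.0622 = 65.0343

€65.03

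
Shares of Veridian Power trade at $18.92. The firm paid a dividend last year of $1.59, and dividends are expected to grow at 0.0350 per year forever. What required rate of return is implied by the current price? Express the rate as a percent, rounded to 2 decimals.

Rearranging the constant-growth DDM: r = D₁/P₀ + g.
D₁ = 1.59 × (1 + 0.035) = 1.6457.
r = 1.6457 / 18.92 + 0.035 = 0.08698 + 0.035 = 0.12198

12.20%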